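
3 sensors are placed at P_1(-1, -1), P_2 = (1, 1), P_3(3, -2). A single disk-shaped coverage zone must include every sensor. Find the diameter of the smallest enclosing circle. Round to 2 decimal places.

Side lengths²: P_1P_2² = 8, P_1P_3² = 17, P_2P_3² = 13.
Since P_1P_3² = 17 < 13 + 8 = 21, the triangle is acute, so the smallest enclosing circle is the circumcircle.
Circumcentre = (1.1, -1.1), r² = 4.42.
Diameter = 2r = 2√(4.42) ≈ 4.20.

4.20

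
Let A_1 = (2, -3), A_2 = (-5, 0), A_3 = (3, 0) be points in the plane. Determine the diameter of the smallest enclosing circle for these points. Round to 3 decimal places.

8.028

Side lengths²: A_1A_2² = 58, A_1A_3² = 10, A_2A_3² = 64.
Since A_2A_3² = 64 < 58 + 10 = 68, the triangle is acute, so the smallest enclosing circle is the circumcircle.
Circumcentre = (-1, -1/3), r² = 145/9.
Diameter = 2r = 2√(145/9) ≈ 8.028.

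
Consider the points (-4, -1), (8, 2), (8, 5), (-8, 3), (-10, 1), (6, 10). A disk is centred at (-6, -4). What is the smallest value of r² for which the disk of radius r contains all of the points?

340

The required radius is the distance from (-6, -4) to the farthest point.
Squared distances: 13, 232, 277, 53, 41, 340.
Maximum is 340, attained at (6, 10).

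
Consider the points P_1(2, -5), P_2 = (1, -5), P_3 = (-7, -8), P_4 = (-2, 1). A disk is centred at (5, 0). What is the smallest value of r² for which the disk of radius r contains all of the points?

The required radius is the distance from (5, 0) to the farthest point.
Squared distances: 34, 41, 208, 50.
Maximum is 208, attained at P_3.

208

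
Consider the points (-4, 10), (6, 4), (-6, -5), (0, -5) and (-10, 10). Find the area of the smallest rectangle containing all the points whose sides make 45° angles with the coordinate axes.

262.5

In coordinates u = x + y, v = x − y the rectangle is axis-aligned; the map (x,y)→(u,v) scales areas by 2.
u-values: 6, 10, -11, -5, 0; range = 10 − (-11) = 21.
v-values: -14, 2, -1, 5, -20; range = 5 − (-20) = 25.
Area = (21 × 25) / 2 = 262.5.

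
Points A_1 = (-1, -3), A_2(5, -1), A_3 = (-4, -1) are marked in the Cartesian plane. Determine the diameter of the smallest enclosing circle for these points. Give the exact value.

9

Side lengths²: A_1A_2² = 40, A_1A_3² = 13, A_2A_3² = 81.
Since A_2A_3² = 81 ≥ 40 + 13 = 53, the angle opposite A_2A_3 is not acute, so the smallest enclosing circle has A_2A_3 as diameter.
Centre = midpoint of A_2A_3 = (0.5, -1), r² = 81/4 = 20.25.
Diameter = 2r = 2√(20.25) = 9.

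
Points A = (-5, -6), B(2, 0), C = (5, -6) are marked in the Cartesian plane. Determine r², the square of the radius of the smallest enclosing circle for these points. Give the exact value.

26.5625

Side lengths²: AB² = 85, AC² = 100, BC² = 45.
Since AC² = 100 < 85 + 45 = 130, the triangle is acute, so the smallest enclosing circle is the circumcircle.
Circumcentre = (0, -4.75), r² = 26.5625.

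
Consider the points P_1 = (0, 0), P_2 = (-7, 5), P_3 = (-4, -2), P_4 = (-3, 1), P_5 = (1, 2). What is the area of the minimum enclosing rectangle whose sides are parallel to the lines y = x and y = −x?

In coordinates u = x + y, v = x − y the rectangle is axis-aligned; the map (x,y)→(u,v) scales areas by 2.
u-values: 0, -2, -6, -2, 3; range = 3 − (-6) = 9.
v-values: 0, -12, -2, -4, -1; range = 0 − (-12) = 12.
Area = (9 × 12) / 2 = 54.

54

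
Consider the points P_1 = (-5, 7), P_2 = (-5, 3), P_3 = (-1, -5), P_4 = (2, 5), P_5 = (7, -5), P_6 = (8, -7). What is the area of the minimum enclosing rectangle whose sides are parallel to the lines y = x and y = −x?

175.5

In coordinates u = x + y, v = x − y the rectangle is axis-aligned; the map (x,y)→(u,v) scales areas by 2.
u-values: 2, -2, -6, 7, 2, 1; range = 7 − (-6) = 13.
v-values: -12, -8, 4, -3, 12, 15; range = 15 − (-12) = 27.
Area = (13 × 27) / 2 = 175.5.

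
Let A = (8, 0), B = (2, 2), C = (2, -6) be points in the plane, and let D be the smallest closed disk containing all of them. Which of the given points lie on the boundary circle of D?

Side lengths²: AB² = 40, AC² = 72, BC² = 64.
Since AC² = 72 < 64 + 40 = 104, the triangle is acute, so the smallest enclosing circle is the circumcircle.
Circumcentre = (4, -2), r² = 20.
The points at distance exactly r from the centre are A, B, C — 3 points.

A, B, C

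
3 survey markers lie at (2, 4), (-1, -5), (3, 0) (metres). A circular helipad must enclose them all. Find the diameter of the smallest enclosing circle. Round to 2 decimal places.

9.49

Call the three points A, B, C in the order given.
Side lengths²: AB² = 90, AC² = 17, BC² = 41.
Since AB² = 90 ≥ 41 + 17 = 58, the angle opposite AB is not acute, so the smallest enclosing circle has AB as diameter.
Centre = midpoint of AB = (0.5, -0.5), r² = 90/4 = 22.5.
Diameter = 2r = 2√(22.5) ≈ 9.49.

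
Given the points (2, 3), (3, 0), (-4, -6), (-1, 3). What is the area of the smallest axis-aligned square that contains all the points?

81

The bounding box has width 7 and height 9.
An axis-aligned square enclosing the set must have side ≥ max(width, height).
So the minimum side is max(7, 9) = 9.
Area = 9² = 81.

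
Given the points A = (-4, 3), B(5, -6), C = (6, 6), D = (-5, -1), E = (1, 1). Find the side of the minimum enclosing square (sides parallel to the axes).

12

The bounding box has width 11 and height 12.
An axis-aligned square enclosing the set must have side ≥ max(width, height).
So the minimum side is max(11, 12) = 12.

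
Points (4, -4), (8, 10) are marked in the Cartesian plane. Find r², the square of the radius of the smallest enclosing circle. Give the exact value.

The smallest circle enclosing two points has them as diameter endpoints.
Centre = midpoint = (6, 3); r² = |(4, -4)−(8, 10)|²/4 = 212/4 = 53.

53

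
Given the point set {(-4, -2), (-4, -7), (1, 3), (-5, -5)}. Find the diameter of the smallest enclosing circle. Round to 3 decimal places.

11.180

By Welzl's lemma the MEC is supported by two points (diametrically opposite) or three points (on a circumcircle).
The farthest pair is (-4, -7)–(1, 3) with squared distance 125. The circle on this segment as diameter has centre (-1.5, -2) and r² = 125/4 = 31.25.
Check (-4, -2): distance² to centre = 6.25 ≤ 31.25, so it lies inside.
All remaining points lie in this disk, and no smaller disk contains both endpoints, so this is the minimum enclosing circle.
Diameter = 2r = 2√(31.25) ≈ 11.180.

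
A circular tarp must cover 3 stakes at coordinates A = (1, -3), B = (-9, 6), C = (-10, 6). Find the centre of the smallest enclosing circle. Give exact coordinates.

Side lengths²: AB² = 181, AC² = 202, BC² = 1.
Since AC² = 202 ≥ 181 + 1 = 182, the angle opposite AC is not acute, so the smallest enclosing circle has AC as diameter.
Centre = midpoint of AC = (-4.5, 1.5), r² = 202/4 = 50.5.
Centre = (-4.5, 1.5).

(-4.5, 1.5)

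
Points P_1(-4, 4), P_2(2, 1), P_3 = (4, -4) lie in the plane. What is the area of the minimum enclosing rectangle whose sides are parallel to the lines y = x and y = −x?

In coordinates u = x + y, v = x − y the rectangle is axis-aligned; the map (x,y)→(u,v) scales areas by 2.
u-values: 0, 3, 0; range = 3 − 0 = 3.
v-values: -8, 1, 8; range = 8 − (-8) = 16.
Area = (3 × 16) / 2 = 24.

24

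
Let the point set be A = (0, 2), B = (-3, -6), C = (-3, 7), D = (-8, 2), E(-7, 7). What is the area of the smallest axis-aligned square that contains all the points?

The bounding box has width 8 and height 13.
An axis-aligned square enclosing the set must have side ≥ max(width, height).
So the minimum side is max(8, 13) = 13.
Area = 13² = 169.

169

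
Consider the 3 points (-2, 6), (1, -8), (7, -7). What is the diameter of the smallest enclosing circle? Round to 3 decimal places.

Call the three points A, B, C in the order given.
Side lengths²: AB² = 205, AC² = 250, BC² = 37.
Since AC² = 250 ≥ 205 + 37 = 242, the angle opposite AC is not acute, so the smallest enclosing circle has AC as diameter.
Centre = midpoint of AC = (2.5, -0.5), r² = 250/4 = 62.5.
Diameter = 2r = 2√(62.5) ≈ 15.811.

15.811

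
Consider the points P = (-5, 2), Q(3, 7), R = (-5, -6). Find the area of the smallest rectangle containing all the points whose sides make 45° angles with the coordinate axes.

In coordinates u = x + y, v = x − y the rectangle is axis-aligned; the map (x,y)→(u,v) scales areas by 2.
u-values: -3, 10, -11; range = 10 − (-11) = 21.
v-values: -7, -4, 1; range = 1 − (-7) = 8.
Area = (21 × 8) / 2 = 84.

84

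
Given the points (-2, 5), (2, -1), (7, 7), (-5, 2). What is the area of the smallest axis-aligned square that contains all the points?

The bounding box has width 12 and height 8.
An axis-aligned square enclosing the set must have side ≥ max(width, height).
So the minimum side is max(12, 8) = 12.
Area = 12² = 144.

144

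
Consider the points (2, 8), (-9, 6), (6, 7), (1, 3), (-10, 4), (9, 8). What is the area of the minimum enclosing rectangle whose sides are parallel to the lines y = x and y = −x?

184

In coordinates u = x + y, v = x − y the rectangle is axis-aligned; the map (x,y)→(u,v) scales areas by 2.
u-values: 10, -3, 13, 4, -6, 17; range = 17 − (-6) = 23.
v-values: -6, -15, -1, -2, -14, 1; range = 1 − (-15) = 16.
Area = (23 × 16) / 2 = 184.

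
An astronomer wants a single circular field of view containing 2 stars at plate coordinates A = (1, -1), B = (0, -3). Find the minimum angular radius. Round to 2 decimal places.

The smallest circle enclosing two points has them as diameter endpoints.
Centre = midpoint = (0.5, -2); r² = |AB|²/4 = 5/4 = 1.25.
r = √(1.25) ≈ 1.12.

1.12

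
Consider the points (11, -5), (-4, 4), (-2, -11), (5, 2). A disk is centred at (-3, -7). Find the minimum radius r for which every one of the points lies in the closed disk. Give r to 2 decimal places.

14.14

The required radius is the distance from (-3, -7) to the farthest point.
Squared distances: 200, 122, 17, 145.
Maximum is 200, attained at (11, -5).
r = √200 ≈ 14.14.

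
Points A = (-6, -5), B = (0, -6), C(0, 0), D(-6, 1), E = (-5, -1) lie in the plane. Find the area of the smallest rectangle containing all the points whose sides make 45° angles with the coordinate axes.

In coordinates u = x + y, v = x − y the rectangle is axis-aligned; the map (x,y)→(u,v) scales areas by 2.
u-values: -11, -6, 0, -5, -6; range = 0 − (-11) = 11.
v-values: -1, 6, 0, -7, -4; range = 6 − (-7) = 13.
Area = (11 × 13) / 2 = 71.5.

71.5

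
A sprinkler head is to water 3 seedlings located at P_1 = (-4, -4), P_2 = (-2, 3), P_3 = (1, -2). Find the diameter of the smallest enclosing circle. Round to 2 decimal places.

Side lengths²: P_1P_2² = 53, P_1P_3² = 29, P_2P_3² = 34.
Since P_1P_2² = 53 < 34 + 29 = 63, the triangle is acute, so the smallest enclosing circle is the circumcircle.
Circumcentre = (-151/62, -41/62), r² = 26129/1922.
Diameter = 2r = 2√(26129/1922) ≈ 7.37.

7.37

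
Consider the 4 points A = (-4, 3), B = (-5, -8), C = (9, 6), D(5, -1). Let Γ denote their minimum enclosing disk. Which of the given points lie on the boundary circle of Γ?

B, C

By Welzl's lemma the MEC is supported by two points (diametrically opposite) or three points (on a circumcircle).
The farthest pair is B–C with squared distance 392. The circle on this segment as diameter has centre (2, -1) and r² = 392/4 = 98.
Check A: distance² to centre = 52 ≤ 98, so it lies inside.
All remaining points lie in this disk, and no smaller disk contains both endpoints, so this is the minimum enclosing circle.
The points at distance exactly r from the centre are B, C — 2 points.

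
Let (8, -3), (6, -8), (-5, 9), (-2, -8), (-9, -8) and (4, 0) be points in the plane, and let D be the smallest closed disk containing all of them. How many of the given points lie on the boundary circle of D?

3

The minimum enclosing circle is determined by three boundary points: (6, -8), (-5, 9), (-9, -8).
Their circumcentre is (-1.5, -27/34) with r² = 62525/578.
The farthest remaining point (8, -3) is at distance² 54977/578 ≤ 62525/578.
The points at distance exactly r from the centre are (6, -8), (-5, 9), (-9, -8) — 3 points.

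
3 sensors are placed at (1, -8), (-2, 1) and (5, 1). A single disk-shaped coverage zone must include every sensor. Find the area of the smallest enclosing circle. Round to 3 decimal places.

84.648

Call the three points A, B, C in the order given.
Side lengths²: AB² = 90, AC² = 97, BC² = 49.
Since AC² = 97 < 90 + 49 = 139, the triangle is acute, so the smallest enclosing circle is the circumcircle.
Circumcentre = (1.5, -17/6), r² = 485/18.
Area = π·r² = π·485/18 ≈ 84.648.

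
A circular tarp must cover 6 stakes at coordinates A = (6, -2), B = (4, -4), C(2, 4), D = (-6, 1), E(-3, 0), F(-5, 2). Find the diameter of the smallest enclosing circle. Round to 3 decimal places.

12.369

The farthest pair is A–D with squared distance 153. The circle on this segment as diameter has centre (0, -0.5) and r² = 153/4 = 38.25.
Check B: distance² to centre = 28.25 ≤ 38.25, so it lies inside.
All remaining points lie in this disk, and no smaller disk contains both endpoints, so this is the minimum enclosing circle.
Diameter = 2r = 2√(38.25) ≈ 12.369.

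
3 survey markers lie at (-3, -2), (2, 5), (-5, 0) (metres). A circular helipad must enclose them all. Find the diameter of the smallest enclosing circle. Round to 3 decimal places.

8.721

Call the three points A, B, C in the order given.
Side lengths²: AB² = 74, AC² = 8, BC² = 74.
Since BC² = 74 < 74 + 8 = 82, the triangle is acute, so the smallest enclosing circle is the circumcircle.
Circumcentre = (-13/12, 23/12), r² = 1369/72.
Diameter = 2r = 2√(1369/72) ≈ 8.721.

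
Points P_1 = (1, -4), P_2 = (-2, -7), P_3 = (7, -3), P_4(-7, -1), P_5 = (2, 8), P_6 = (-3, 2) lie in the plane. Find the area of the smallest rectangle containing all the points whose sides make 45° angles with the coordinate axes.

In coordinates u = x + y, v = x − y the rectangle is axis-aligned; the map (x,y)→(u,v) scales areas by 2.
u-values: -3, -9, 4, -8, 10, -1; range = 10 − (-9) = 19.
v-values: 5, 5, 10, -6, -6, -5; range = 10 − (-6) = 16.
Area = (19 × 16) / 2 = 152.

152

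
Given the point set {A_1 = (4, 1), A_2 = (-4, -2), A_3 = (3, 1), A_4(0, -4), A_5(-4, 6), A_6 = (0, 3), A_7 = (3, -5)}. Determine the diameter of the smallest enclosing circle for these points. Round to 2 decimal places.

13.04

A smallest enclosing disk is always determined by at most three of the input points on its boundary.
The farthest pair is A_5–A_7 with squared distance 170. The circle on this segment as diameter has centre (-0.5, 0.5) and r² = 170/4 = 42.5.
Check A_1: distance² to centre = 20.5 ≤ 42.5, so it lies inside.
All remaining points lie in this disk, and no smaller disk contains both endpoints, so this is the minimum enclosing circle.
Diameter = 2r = 2√(42.5) ≈ 13.04.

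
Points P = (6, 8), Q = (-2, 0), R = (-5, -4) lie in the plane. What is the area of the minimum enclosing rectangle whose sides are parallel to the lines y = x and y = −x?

In coordinates u = x + y, v = x − y the rectangle is axis-aligned; the map (x,y)→(u,v) scales areas by 2.
u-values: 14, -2, -9; range = 14 − (-9) = 23.
v-values: -2, -2, -1; range = -1 − (-2) = 1.
Area = (23 × 1) / 2 = 11.5.

11.5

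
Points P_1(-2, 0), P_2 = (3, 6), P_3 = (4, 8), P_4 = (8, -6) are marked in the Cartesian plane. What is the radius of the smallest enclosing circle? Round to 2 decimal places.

By Welzl's lemma the MEC is supported by two points (diametrically opposite) or three points (on a circumcircle).
The minimum enclosing circle is determined by three boundary points: P_1, P_3, P_4.
Their circumcentre is (153/29, 23/29) with r² = 45050/841.
The farthest remaining point P_2 is at distance² 27157/841 ≤ 45050/841.
r = √(45050/841) ≈ 7.32.

7.32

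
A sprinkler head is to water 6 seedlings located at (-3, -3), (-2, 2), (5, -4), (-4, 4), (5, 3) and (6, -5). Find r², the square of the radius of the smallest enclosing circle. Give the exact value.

45.25

The farthest pair is (-4, 4)–(6, -5) with squared distance 181. The circle on this segment as diameter has centre (1, -0.5) and r² = 181/4 = 45.25.
Check (-3, -3): distance² to centre = 22.25 ≤ 45.25, so it lies inside.
All remaining points lie in this disk, and no smaller disk contains both endpoints, so this is the minimum enclosing circle.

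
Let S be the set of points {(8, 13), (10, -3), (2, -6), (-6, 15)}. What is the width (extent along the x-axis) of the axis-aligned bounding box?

16

max x = 10, min x = -6, so width = 16.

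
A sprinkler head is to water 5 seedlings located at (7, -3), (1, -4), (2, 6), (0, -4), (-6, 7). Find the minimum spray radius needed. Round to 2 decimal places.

The minimum enclosing circle of a finite set is fixed by two of the points (as a diameter) or three (as a circumcircle).
The farthest pair is (7, -3)–(-6, 7) with squared distance 269. The circle on this segment as diameter has centre (0.5, 2) and r² = 269/4 = 67.25.
Check (1, -4): distance² to centre = 36.25 ≤ 67.25, so it lies inside.
All remaining points lie in this disk, and no smaller disk contains both endpoints, so this is the minimum enclosing circle.
r = √(67.25) ≈ 8.20.

8.20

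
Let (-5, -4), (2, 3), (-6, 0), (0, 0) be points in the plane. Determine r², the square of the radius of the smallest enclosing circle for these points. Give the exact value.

24.5

By Welzl's lemma the MEC is supported by two points (diametrically opposite) or three points (on a circumcircle).
The farthest pair is (-5, -4)–(2, 3) with squared distance 98. The circle on this segment as diameter has centre (-1.5, -0.5) and r² = 98/4 = 24.5.
Check (-6, 0): distance² to centre = 20.5 ≤ 24.5, so it lies inside.
All remaining points lie in this disk, and no smaller disk contains both endpoints, so this is the minimum enclosing circle.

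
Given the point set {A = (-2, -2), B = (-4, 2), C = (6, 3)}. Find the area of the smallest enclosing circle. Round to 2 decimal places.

80.04

Side lengths²: AB² = 20, AC² = 89, BC² = 101.
Since BC² = 101 < 89 + 20 = 109, the triangle is acute, so the smallest enclosing circle is the circumcircle.
Circumcentre = (22/21, 85/42), r² = 44945/1764.
Area = π·r² = π·44945/1764 ≈ 80.04.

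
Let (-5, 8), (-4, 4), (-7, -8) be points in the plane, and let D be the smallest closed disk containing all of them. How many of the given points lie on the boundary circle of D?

2

Call the three points A, B, C in the order given.
Side lengths²: AB² = 17, AC² = 260, BC² = 153.
Since AC² = 260 ≥ 153 + 17 = 170, the angle opposite AC is not acute, so the smallest enclosing circle has AC as diameter.
Centre = midpoint of AC = (-6, 0), r² = 260/4 = 65.
The points at distance exactly r from the centre are (-5, 8), (-7, -8) — 2 points.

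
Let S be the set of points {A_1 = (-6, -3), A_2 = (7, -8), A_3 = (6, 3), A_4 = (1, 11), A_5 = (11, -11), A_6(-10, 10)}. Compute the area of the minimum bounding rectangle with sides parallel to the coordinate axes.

x ranges over [-10, 11], width 21.
y ranges over [-11, 11], height 22.
Area = 21 × 22 = 462.

462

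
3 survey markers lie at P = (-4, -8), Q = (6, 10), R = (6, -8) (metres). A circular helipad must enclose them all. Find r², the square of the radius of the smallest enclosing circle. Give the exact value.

Side lengths²: PQ² = 424, PR² = 100, QR² = 324.
Since PQ² = 424 ≥ 324 + 100 = 424, the angle opposite PQ is not acute, so the smallest enclosing circle has PQ as diameter.
Centre = midpoint of PQ = (1, 1), r² = 424/4 = 106.

106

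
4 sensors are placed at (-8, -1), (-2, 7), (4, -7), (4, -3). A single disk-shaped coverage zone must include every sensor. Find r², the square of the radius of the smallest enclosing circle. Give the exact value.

7250/121

The minimum enclosing circle is determined by three boundary points: (-8, -1), (-2, 7), (4, -7).
Their circumcentre is (-3/11, -6/11) with r² = 7250/121.
The farthest remaining point (4, -3) is at distance² 2938/121 ≤ 7250/121.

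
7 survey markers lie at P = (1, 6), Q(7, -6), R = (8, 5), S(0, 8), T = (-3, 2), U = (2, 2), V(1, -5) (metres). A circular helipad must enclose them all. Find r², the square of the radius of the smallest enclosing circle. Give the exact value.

By Welzl's lemma the MEC is supported by two points (diametrically opposite) or three points (on a circumcircle).
The farthest pair is Q–S with squared distance 245. The circle on this segment as diameter has centre (3.5, 1) and r² = 245/4 = 61.25.
Check P: distance² to centre = 31.25 ≤ 61.25, so it lies inside.
All remaining points lie in this disk, and no smaller disk contains both endpoints, so this is the minimum enclosing circle.

61.25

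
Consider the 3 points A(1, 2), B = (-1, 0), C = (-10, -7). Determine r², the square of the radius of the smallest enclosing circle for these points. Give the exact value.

Side lengths²: AB² = 8, AC² = 202, BC² = 130.
Since AC² = 202 ≥ 130 + 8 = 138, the angle opposite AC is not acute, so the smallest enclosing circle has AC as diameter.
Centre = midpoint of AC = (-4.5, -2.5), r² = 202/4 = 50.5.

50.5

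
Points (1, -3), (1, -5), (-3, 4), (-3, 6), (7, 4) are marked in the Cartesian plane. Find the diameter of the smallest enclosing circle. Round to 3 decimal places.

A smallest enclosing disk is always determined by at most three of the input points on its boundary.
The minimum enclosing circle is determined by three boundary points: (1, -5), (-3, 6), (7, 4).
Their circumcentre is (43/34, 45/34) with r² = 23153/578.
The farthest remaining point (-3, 4) is at distance² 14653/578 ≤ 23153/578.
Diameter = 2r = 2√(23153/578) ≈ 12.658.

12.658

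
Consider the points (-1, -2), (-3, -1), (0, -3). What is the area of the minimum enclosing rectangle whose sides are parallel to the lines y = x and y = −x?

2.5

In coordinates u = x + y, v = x − y the rectangle is axis-aligned; the map (x,y)→(u,v) scales areas by 2.
u-values: -3, -4, -3; range = -3 − (-4) = 1.
v-values: 1, -2, 3; range = 3 − (-2) = 5.
Area = (1 × 5) / 2 = 2.5.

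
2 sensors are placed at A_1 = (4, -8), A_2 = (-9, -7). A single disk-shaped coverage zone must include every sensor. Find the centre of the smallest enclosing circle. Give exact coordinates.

(-2.5, -7.5)

The smallest circle enclosing two points has them as diameter endpoints.
Centre = midpoint = (-2.5, -7.5); r² = |A_1A_2|²/4 = 170/4 = 42.5.
Centre = (-2.5, -7.5).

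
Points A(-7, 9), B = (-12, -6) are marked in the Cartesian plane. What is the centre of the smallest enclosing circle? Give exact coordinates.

The smallest circle enclosing two points has them as diameter endpoints.
Centre = midpoint = (-9.5, 1.5); r² = |AB|²/4 = 250/4 = 62.5.
Centre = (-9.5, 1.5).

(-9.5, 1.5)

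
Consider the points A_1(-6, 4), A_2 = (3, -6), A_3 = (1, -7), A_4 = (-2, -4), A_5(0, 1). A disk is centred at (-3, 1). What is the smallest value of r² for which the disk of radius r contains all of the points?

The required radius is the distance from (-3, 1) to the farthest point.
Squared distances: 18, 85, 80, 26, 9.
Maximum is 85, attained at A_2.

85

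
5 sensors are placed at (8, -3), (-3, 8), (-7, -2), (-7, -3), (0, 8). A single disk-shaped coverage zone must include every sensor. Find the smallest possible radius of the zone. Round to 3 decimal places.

8.276

By Welzl's lemma the MEC is supported by two points (diametrically opposite) or three points (on a circumcircle).
The minimum enclosing circle is determined by three boundary points: (8, -3), (-3, 8), (-7, -3).
Their circumcentre is (0.5, 0.5) with r² = 68.5.
The farthest remaining point (-7, -2) is at distance² 62.5 ≤ 68.5.
r = √(68.5) ≈ 8.276.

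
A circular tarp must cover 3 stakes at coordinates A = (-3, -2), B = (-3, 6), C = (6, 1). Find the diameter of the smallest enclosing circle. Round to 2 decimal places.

Side lengths²: AB² = 64, AC² = 90, BC² = 106.
Since BC² = 106 < 90 + 64 = 154, the triangle is acute, so the smallest enclosing circle is the circumcircle.
Circumcentre = (2/3, 2), r² = 265/9.
Diameter = 2r = 2√(265/9) ≈ 10.85.

10.85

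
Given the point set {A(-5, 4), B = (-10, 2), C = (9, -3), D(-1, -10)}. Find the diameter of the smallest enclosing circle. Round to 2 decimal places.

19.65

The minimum enclosing circle of a finite set is fixed by two of the points (as a diameter) or three (as a circumcircle).
The farthest pair is B–C with squared distance 386. The circle on this segment as diameter has centre (-0.5, -0.5) and r² = 386/4 = 96.5.
Check A: distance² to centre = 40.5 ≤ 96.5, so it lies inside.
All remaining points lie in this disk, and no smaller disk contains both endpoints, so this is the minimum enclosing circle.
Diameter = 2r = 2√(96.5) ≈ 19.65.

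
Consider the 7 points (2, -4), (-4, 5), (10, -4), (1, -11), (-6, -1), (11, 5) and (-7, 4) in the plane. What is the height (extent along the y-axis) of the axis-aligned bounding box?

16

max y = 5, min y = -11, so height = 16.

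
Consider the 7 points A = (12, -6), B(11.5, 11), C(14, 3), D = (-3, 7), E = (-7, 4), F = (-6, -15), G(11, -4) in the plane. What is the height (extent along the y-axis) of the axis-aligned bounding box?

26

max y = 11, min y = -15, so height = 26.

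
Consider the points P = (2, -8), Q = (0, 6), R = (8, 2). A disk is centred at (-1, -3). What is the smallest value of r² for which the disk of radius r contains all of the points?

106

The required radius is the distance from (-1, -3) to the farthest point.
Squared distances: 34, 82, 106.
Maximum is 106, attained at R.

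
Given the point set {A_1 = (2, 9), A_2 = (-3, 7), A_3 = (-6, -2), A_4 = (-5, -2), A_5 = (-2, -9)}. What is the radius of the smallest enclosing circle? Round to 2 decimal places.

9.22

The farthest pair is A_1–A_5 with squared distance 340. The circle on this segment as diameter has centre (0, 0) and r² = 340/4 = 85.
Check A_2: distance² to centre = 58 ≤ 85, so it lies inside.
All remaining points lie in this disk, and no smaller disk contains both endpoints, so this is the minimum enclosing circle.
r = √85 ≈ 9.22.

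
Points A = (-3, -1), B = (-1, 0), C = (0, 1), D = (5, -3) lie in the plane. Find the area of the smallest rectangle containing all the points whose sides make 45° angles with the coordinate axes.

30

In coordinates u = x + y, v = x − y the rectangle is axis-aligned; the map (x,y)→(u,v) scales areas by 2.
u-values: -4, -1, 1, 2; range = 2 − (-4) = 6.
v-values: -2, -1, -1, 8; range = 8 − (-2) = 10.
Area = (6 × 10) / 2 = 30.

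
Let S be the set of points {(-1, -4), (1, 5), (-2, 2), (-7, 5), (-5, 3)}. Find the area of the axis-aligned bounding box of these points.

72

x ranges over [-7, 1], width 8.
y ranges over [-4, 5], height 9.
Area = 8 × 9 = 72.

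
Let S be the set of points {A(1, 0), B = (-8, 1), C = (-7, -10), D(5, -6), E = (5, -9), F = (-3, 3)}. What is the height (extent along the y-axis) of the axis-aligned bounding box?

max y = 3, min y = -10, so height = 13.

13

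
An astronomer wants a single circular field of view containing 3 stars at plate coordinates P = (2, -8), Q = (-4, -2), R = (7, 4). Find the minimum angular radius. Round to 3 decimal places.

Side lengths²: PQ² = 72, PR² = 169, QR² = 157.
Since PR² = 169 < 157 + 72 = 229, the triangle is acute, so the smallest enclosing circle is the circumcircle.
Circumcentre = (93/34, -43/34), r² = 26533/578.
r = √(26533/578) ≈ 6.775.

6.775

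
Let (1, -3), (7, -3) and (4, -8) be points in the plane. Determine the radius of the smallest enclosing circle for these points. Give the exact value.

Call the three points A, B, C in the order given.
Side lengths²: AB² = 36, AC² = 34, BC² = 34.
Since AB² = 36 < 34 + 34 = 68, the triangle is acute, so the smallest enclosing circle is the circumcircle.
Circumcentre = (4, -4.6), r² = 11.56.
r = √(11.56) = 3.4.

3.4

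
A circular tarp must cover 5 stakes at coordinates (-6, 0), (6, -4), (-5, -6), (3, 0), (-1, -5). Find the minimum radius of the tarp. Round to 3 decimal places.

6.325

The minimum enclosing circle of a finite set is fixed by two of the points (as a diameter) or three (as a circumcircle).
The minimum enclosing circle is determined by three boundary points: (-6, 0), (6, -4), (-5, -6).
Their circumcentre is (-1/34, -71/34) with r² = 23125/578.
The farthest remaining point (3, 0) is at distance² 7825/578 ≤ 23125/578.
r = √(23125/578) ≈ 6.325.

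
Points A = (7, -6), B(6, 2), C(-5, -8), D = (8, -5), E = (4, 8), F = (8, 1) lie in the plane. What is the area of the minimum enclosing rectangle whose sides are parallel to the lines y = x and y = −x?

212.5

In coordinates u = x + y, v = x − y the rectangle is axis-aligned; the map (x,y)→(u,v) scales areas by 2.
u-values: 1, 8, -13, 3, 12, 9; range = 12 − (-13) = 25.
v-values: 13, 4, 3, 13, -4, 7; range = 13 − (-4) = 17.
Area = (25 × 17) / 2 = 212.5.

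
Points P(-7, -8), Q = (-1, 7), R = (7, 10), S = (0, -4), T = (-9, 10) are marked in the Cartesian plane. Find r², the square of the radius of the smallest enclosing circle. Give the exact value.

10660/81

A smallest enclosing disk is always determined by at most three of the input points on its boundary.
The minimum enclosing circle is determined by three boundary points: P, R, T.
Their circumcentre is (-1, 16/9) with r² = 10660/81.
The farthest remaining point S is at distance² 2785/81 ≤ 10660/81.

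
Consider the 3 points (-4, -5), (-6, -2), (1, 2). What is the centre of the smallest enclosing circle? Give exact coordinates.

(-101/58, -77/58)

Call the three points A, B, C in the order given.
Side lengths²: AB² = 13, AC² = 74, BC² = 65.
Since AC² = 74 < 65 + 13 = 78, the triangle is acute, so the smallest enclosing circle is the circumcircle.
Circumcentre = (-101/58, -77/58), r² = 31265/1682.
Centre = (-101/58, -77/58).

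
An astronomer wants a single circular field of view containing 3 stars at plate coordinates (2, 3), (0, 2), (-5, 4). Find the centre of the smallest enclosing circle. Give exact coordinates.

(-1.5, 3.5)

Call the three points A, B, C in the order given.
Side lengths²: AB² = 5, AC² = 50, BC² = 29.
Since AC² = 50 ≥ 29 + 5 = 34, the angle opposite AC is not acute, so the smallest enclosing circle has AC as diameter.
Centre = midpoint of AC = (-1.5, 3.5), r² = 50/4 = 12.5.
Centre = (-1.5, 3.5).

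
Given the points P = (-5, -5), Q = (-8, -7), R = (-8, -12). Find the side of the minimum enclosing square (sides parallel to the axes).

The bounding box has width 3 and height 7.
An axis-aligned square enclosing the set must have side ≥ max(width, height).
So the minimum side is max(3, 7) = 7.

7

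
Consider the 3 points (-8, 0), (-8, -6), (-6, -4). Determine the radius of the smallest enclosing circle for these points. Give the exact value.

3

Call the three points A, B, C in the order given.
Side lengths²: AB² = 36, AC² = 20, BC² = 8.
Since AB² = 36 ≥ 20 + 8 = 28, the angle opposite AB is not acute, so the smallest enclosing circle has AB as diameter.
Centre = midpoint of AB = (-8, -3), r² = 36/4 = 9.
r = √9 = 3.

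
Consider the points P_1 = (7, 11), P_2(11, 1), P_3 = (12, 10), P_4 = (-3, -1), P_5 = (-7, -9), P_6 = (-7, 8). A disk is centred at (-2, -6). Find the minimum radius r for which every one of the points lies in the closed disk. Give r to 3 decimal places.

21.260

The required radius is the distance from (-2, -6) to the farthest point.
Squared distances: 370, 218, 452, 26, 34, 221.
Maximum is 452, attained at P_3.
r = √452 ≈ 21.260.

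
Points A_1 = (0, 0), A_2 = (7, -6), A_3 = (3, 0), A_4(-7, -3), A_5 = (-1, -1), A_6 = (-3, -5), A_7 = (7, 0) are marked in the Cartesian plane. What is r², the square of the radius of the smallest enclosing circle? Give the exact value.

The minimum enclosing circle is determined by three boundary points: A_2, A_4, A_7.
Their circumcentre is (9/28, -3) with r² = 42025/784.
The farthest remaining point A_3 is at distance² 12681/784 ≤ 42025/784.

42025/784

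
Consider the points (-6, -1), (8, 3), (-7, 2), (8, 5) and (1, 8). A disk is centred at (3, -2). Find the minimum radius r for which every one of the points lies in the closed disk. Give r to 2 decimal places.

The required radius is the distance from (3, -2) to the farthest point.
Squared distances: 82, 50, 116, 74, 104.
Maximum is 116, attained at (-7, 2).
r = √116 ≈ 10.77.

10.77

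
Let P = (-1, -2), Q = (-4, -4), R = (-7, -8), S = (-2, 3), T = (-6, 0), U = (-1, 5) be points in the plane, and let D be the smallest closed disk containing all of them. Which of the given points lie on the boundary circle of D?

The minimum enclosing circle of a finite set is fixed by two of the points (as a diameter) or three (as a circumcircle).
The farthest pair is R–U with squared distance 205. The circle on this segment as diameter has centre (-4, -1.5) and r² = 205/4 = 51.25.
Check P: distance² to centre = 9.25 ≤ 51.25, so it lies inside.
All remaining points lie in this disk, and no smaller disk contains both endpoints, so this is the minimum enclosing circle.
The points at distance exactly r from the centre are R, U — 2 points.

R, U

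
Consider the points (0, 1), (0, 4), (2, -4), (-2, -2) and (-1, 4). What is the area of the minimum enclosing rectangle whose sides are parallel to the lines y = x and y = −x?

In coordinates u = x + y, v = x − y the rectangle is axis-aligned; the map (x,y)→(u,v) scales areas by 2.
u-values: 1, 4, -2, -4, 3; range = 4 − (-4) = 8.
v-values: -1, -4, 6, 0, -5; range = 6 − (-5) = 11.
Area = (8 × 11) / 2 = 44.

44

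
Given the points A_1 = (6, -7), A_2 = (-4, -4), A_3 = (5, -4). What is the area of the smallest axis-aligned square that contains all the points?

The bounding box has width 10 and height 3.
An axis-aligned square enclosing the set must have side ≥ max(width, height).
So the minimum side is max(10, 3) = 10.
Area = 10² = 100.

100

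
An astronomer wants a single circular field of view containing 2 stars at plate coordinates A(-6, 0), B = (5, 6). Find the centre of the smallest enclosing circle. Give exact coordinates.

The smallest circle enclosing two points has them as diameter endpoints.
Centre = midpoint = (-0.5, 3); r² = |AB|²/4 = 157/4 = 39.25.
Centre = (-0.5, 3).

(-0.5, 3)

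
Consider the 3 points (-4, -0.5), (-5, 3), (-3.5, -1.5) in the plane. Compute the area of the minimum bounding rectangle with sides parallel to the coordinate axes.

6.75

x ranges over [-5, -3.5], width 1.5.
y ranges over [-1.5, 3], height 4.5.
Area = 1.5 × 4.5 = 6.75.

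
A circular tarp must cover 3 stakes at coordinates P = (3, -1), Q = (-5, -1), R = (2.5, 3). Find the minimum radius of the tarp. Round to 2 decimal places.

4.28

Side lengths²: PQ² = 64, PR² = 16.25, QR² = 72.25.
Since QR² = 72.25 < 64 + 16.25 = 80.25, the triangle is acute, so the smallest enclosing circle is the circumcircle.
Circumcentre = (-1, 0.53125), r² = 18.3447265625.
r = √(18.3447265625) ≈ 4.28.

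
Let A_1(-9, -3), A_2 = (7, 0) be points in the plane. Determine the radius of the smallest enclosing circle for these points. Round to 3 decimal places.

8.139

The smallest circle enclosing two points has them as diameter endpoints.
Centre = midpoint = (-1, -1.5); r² = |A_1A_2|²/4 = 265/4 = 66.25.
r = √(66.25) ≈ 8.139.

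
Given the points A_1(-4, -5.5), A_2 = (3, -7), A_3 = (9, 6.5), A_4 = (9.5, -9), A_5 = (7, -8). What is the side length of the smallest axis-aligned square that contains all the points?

15.5

The bounding box has width 13.5 and height 15.5.
An axis-aligned square enclosing the set must have side ≥ max(width, height).
So the minimum side is max(13.5, 15.5) = 15.5.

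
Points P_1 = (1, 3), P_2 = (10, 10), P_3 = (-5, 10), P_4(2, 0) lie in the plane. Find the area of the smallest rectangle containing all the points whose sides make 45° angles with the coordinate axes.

In coordinates u = x + y, v = x − y the rectangle is axis-aligned; the map (x,y)→(u,v) scales areas by 2.
u-values: 4, 20, 5, 2; range = 20 − 2 = 18.
v-values: -2, 0, -15, 2; range = 2 − (-15) = 17.
Area = (18 × 17) / 2 = 153.

153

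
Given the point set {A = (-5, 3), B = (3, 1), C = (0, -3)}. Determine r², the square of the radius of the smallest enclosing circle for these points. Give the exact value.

Side lengths²: AB² = 68, AC² = 61, BC² = 25.
Since AB² = 68 < 61 + 25 = 86, the triangle is acute, so the smallest enclosing circle is the circumcircle.
Circumcentre = (-47/38, 20/19), r² = 25925/1444.

25925/1444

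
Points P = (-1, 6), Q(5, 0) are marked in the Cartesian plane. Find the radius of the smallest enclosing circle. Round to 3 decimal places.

4.243

The smallest circle enclosing two points has them as diameter endpoints.
Centre = midpoint = (2, 3); r² = |PQ|²/4 = 72/4 = 18.
r = √18 ≈ 4.243.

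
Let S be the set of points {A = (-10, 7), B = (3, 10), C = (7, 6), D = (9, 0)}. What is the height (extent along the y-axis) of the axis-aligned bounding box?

max y = 10, min y = 0, so height = 10.

10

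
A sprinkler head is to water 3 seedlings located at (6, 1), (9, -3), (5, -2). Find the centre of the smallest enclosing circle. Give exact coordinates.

Call the three points A, B, C in the order given.
Side lengths²: AB² = 25, AC² = 10, BC² = 17.
Since AB² = 25 < 17 + 10 = 27, the triangle is acute, so the smallest enclosing circle is the circumcircle.
Circumcentre = (191/26, -29/26), r² = 2125/338.
Centre = (191/26, -29/26).

(191/26, -29/26)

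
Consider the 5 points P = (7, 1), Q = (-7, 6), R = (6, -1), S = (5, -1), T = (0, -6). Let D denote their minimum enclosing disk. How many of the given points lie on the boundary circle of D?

By Welzl's lemma the MEC is supported by two points (diametrically opposite) or three points (on a circumcircle).
The minimum enclosing circle is determined by three boundary points: P, Q, T.
Their circumcentre is (-25/38, 63/38) with r² = 42653/722.
The farthest remaining point R is at distance² 37105/722 ≤ 42653/722.
The points at distance exactly r from the centre are P, Q, T — 3 points.

3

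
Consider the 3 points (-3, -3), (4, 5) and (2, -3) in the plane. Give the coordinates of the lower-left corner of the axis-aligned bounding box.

(-3, -3)

x-range [-3, 4], y-range [-3, 5].
The lower-left corner is (-3, -3).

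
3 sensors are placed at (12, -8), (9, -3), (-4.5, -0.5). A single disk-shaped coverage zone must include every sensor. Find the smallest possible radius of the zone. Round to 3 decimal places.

9.062

Call the three points A, B, C in the order given.
Side lengths²: AB² = 34, AC² = 328.5, BC² = 188.5.
Since AC² = 328.5 ≥ 188.5 + 34 = 222.5, the angle opposite AC is not acute, so the smallest enclosing circle has AC as diameter.
Centre = midpoint of AC = (3.75, -4.25), r² = 328.5/4 = 82.125.
r = √(82.125) ≈ 9.062.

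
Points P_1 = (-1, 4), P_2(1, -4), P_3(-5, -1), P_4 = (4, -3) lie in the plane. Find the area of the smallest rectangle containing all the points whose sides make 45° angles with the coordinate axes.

In coordinates u = x + y, v = x − y the rectangle is axis-aligned; the map (x,y)→(u,v) scales areas by 2.
u-values: 3, -3, -6, 1; range = 3 − (-6) = 9.
v-values: -5, 5, -4, 7; range = 7 − (-5) = 12.
Area = (9 × 12) / 2 = 54.

54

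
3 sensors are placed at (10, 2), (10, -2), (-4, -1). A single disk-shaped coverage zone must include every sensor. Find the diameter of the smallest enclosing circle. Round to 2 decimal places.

14.35

Call the three points A, B, C in the order given.
Side lengths²: AB² = 16, AC² = 205, BC² = 197.
Since AC² = 205 < 197 + 16 = 213, the triangle is acute, so the smallest enclosing circle is the circumcircle.
Circumcentre = (87/28, 0), r² = 40385/784.
Diameter = 2r = 2√(40385/784) ≈ 14.35.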